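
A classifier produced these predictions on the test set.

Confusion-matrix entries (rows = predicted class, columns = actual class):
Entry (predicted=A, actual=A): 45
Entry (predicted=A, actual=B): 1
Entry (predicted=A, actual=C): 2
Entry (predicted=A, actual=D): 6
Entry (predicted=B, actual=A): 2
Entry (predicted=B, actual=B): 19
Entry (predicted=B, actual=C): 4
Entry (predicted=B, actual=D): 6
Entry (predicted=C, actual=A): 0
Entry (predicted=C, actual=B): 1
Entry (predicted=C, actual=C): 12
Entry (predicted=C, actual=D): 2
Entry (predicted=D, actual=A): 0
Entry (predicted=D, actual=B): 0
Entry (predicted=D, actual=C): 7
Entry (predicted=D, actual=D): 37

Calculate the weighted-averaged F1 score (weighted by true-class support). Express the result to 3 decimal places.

Per-class F1 score (2·TP/(2·TP+FP+FN)):
  A: TP=45, FP=1+2+6=9, FN=2+0+0=2 → 90/101 = 0.8911
  B: TP=19, FP=2+4+6=12, FN=1+1+0=2 → 38/52 = 0.7308
  C: TP=12, FP=0+1+2=3, FN=2+4+7=13 → 24/40 = 0.6000
  D: TP=37, FP=0+0+7=7, FN=6+6+2=14 → 74/95 = 0.7789
Weighted-F1 score = Σ (supportᵢ/N)·F1 scoreᵢ with N=144: (47/144)·0.8911 + (21/144)·0.7308 + (25/144)·0.6000 + (51/144)·0.7789 = 0.777

0.777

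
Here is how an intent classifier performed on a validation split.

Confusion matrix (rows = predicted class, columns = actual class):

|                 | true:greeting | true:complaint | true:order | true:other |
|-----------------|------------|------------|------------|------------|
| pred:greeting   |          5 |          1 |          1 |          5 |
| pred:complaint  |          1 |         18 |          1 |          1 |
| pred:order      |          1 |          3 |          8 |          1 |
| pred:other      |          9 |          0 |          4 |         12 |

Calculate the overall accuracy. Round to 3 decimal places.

0.606

Accuracy = trace / total = (5+18+8+12=43) / 71 = 43/71 = 0.606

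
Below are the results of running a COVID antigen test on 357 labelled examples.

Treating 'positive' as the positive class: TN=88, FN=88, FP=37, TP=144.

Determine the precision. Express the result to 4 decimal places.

Precision = TP/(TP+FP) = 144/(144+37) = 144/181 = 0.7956

0.7956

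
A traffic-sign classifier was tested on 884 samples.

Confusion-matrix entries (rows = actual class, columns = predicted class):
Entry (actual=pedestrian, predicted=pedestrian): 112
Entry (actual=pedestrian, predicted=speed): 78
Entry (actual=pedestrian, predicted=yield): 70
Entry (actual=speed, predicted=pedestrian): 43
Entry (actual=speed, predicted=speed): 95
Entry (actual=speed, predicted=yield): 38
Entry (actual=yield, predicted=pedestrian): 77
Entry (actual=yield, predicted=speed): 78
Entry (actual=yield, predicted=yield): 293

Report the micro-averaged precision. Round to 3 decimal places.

Micro-averaging pools counts across classes: ΣTP=500, ΣFP=384, ΣFN=384.
Micro-precision = TP/(TP+FP) on pooled counts = 0.566 (equals overall accuracy in single-label multiclass).

0.566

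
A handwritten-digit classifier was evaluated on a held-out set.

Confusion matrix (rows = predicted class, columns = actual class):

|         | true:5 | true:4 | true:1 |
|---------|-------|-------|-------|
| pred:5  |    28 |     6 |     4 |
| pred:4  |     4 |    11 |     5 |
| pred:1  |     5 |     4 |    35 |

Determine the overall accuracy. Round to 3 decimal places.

Accuracy = trace / total = (28+11+35=74) / 102 = 74/102 = 0.725

0.725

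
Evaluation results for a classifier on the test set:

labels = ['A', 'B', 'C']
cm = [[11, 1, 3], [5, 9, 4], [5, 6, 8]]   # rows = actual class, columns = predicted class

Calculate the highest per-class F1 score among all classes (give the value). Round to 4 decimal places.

0.6111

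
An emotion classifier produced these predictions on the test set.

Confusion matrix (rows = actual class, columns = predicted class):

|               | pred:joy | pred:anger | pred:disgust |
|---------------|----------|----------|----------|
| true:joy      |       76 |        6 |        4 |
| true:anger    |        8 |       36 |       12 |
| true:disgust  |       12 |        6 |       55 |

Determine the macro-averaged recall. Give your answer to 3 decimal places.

0.760

Per-class recall (TP/(TP+FN)):
  joy: TP=76, FN=6+4=10 → 76/86 = 0.8837
  anger: TP=36, FN=8+12=20 → 36/56 = 0.6429
  disgust: TP=55, FN=12+6=18 → 55/73 = 0.7534
Macro-recall = mean = (0.8837 + 0.6429 + 0.7534) / 3 = 0.760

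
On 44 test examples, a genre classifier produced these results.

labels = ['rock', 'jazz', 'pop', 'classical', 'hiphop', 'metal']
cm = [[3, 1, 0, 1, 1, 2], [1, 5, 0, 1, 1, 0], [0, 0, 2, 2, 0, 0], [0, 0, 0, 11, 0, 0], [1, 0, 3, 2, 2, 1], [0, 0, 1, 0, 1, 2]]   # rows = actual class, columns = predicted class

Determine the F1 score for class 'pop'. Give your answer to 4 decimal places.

Take TP from the diagonal, FP from the rest of the 'pop' prediction marginal, FN from the rest of the 'pop' actual marginal.
F1 score = 2·TP/(2·TP+FP+FN).
pop: TP=2, FP=0+0+0+3+1=4, FN=0+0+2+0+0=2 → 4/10 = 0.40000

0.4000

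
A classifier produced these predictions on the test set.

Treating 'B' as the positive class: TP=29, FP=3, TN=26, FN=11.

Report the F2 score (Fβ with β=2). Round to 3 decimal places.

Fβ = (1+β²)·TP / ((1+β²)·TP + β²·FN + FP), with β²=4
= 5·29 / (5·29 + 4·11 + 3) = 0.755

0.755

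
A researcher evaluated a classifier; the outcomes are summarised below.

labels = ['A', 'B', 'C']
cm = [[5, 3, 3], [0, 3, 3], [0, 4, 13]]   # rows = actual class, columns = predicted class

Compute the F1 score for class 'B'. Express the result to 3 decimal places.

0.375

Treat 'B' as positive and all other classes as negative.
F1 score = 2·TP/(2·TP+FP+FN).
B: TP=3, FP=3+4=7, FN=0+3=3 → 6/16 = 0.3750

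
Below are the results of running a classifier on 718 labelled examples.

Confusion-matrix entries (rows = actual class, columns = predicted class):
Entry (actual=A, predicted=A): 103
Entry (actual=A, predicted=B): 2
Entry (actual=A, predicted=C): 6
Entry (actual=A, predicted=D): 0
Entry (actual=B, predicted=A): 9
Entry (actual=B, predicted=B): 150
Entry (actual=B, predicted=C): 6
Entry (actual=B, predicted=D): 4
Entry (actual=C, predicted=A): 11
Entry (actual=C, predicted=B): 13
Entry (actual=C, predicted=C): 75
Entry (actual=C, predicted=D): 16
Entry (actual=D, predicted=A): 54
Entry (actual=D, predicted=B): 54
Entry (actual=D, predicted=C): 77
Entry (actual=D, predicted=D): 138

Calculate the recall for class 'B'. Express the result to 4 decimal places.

0.8876

Take TP from the diagonal, FP from the rest of the 'B' prediction marginal, FN from the rest of the 'B' actual marginal.
recall = TP/(TP+FN).
B: TP=150, FN=9+6+4=19 → 150/169 = 0.88757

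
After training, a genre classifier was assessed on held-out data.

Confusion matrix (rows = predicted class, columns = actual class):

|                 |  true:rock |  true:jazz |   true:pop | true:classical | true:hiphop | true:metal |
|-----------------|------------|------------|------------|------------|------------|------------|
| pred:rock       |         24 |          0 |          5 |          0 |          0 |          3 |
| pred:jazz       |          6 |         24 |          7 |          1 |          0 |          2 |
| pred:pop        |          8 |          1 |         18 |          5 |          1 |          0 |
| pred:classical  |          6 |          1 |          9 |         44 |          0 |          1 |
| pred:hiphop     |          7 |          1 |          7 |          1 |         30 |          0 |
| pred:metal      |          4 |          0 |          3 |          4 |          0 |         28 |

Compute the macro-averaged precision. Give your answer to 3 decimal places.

0.664

Per-class precision (TP/(TP+FP)):
  rock: TP=24, FP=0+5+0+0+3=8 → 24/32 = 0.7500
  jazz: TP=24, FP=6+7+1+0+2=16 → 24/40 = 0.6000
  pop: TP=18, FP=8+1+5+1+0=15 → 18/33 = 0.5455
  classical: TP=44, FP=6+1+9+0+1=17 → 44/61 = 0.7213
  hiphop: TP=30, FP=7+1+7+1+0=16 → 30/46 = 0.6522
  metal: TP=28, FP=4+0+3+4+0=11 → 28/39 = 0.7179
Macro-precision = mean = (0.7500 + 0.6000 + 0.5455 + 0.7213 + 0.6522 + 0.7179) / 6 = 0.664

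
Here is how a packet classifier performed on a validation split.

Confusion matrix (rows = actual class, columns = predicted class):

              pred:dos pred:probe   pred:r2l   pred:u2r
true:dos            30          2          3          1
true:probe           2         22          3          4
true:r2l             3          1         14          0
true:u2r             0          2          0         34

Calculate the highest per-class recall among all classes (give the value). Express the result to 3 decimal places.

0.944

Per-class recall (TP/(TP+FN)):
  dos: TP=30, FN=2+3+1=6 → 30/36 = 0.8333
  probe: TP=22, FN=2+3+4=9 → 22/31 = 0.7097
  r2l: TP=14, FN=3+1+0=4 → 14/18 = 0.7778
  u2r: TP=34, FN=0+2+0=2 → 34/36 = 0.9444
Highest is class 'u2r' with recall = 0.944.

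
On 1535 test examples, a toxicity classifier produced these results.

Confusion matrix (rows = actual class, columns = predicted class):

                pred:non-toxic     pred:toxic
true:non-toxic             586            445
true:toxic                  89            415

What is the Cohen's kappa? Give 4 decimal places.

0.3319

Observed agreement pₒ = trace/N = 1001/1535 = 0.65212
Expected agreement pₑ = Σ (rowᵢ·colᵢ)/N² = (1031·675 + 504·860)/1535² = 0.47931
κ = (pₒ − pₑ)/(1 − pₑ) = (0.65212 − 0.47931)/(1 − 0.47931) = 0.3319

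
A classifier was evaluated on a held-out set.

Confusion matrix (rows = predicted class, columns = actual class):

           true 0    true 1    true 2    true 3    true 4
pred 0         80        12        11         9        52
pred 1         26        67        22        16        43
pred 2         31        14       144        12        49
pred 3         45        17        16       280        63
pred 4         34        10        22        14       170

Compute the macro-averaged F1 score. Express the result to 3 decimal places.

0.557

Per-class F1 score (2·TP/(2·TP+FP+FN)):
  0: TP=80, FP=12+11+9+52=84, FN=26+31+45+34=136 → 160/380 = 0.4211
  1: TP=67, FP=26+22+16+43=107, FN=12+14+17+10=53 → 134/294 = 0.4558
  2: TP=144, FP=31+14+12+49=106, FN=11+22+16+22=71 → 288/465 = 0.6194
  3: TP=280, FP=45+17+16+63=141, FN=9+16+12+14=51 → 560/752 = 0.7447
  4: TP=170, FP=34+10+22+14=80, FN=52+43+49+63=207 → 340/627 = 0.5423
Macro-F1 score = mean = (0.4211 + 0.4558 + 0.6194 + 0.7447 + 0.5423) / 5 = 0.557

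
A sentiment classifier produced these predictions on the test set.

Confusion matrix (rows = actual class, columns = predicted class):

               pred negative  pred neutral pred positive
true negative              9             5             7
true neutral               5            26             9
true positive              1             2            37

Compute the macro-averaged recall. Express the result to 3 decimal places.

0.668

Per-class recall (TP/(TP+FN)):
  negative: TP=9, FN=5+7=12 → 9/21 = 0.4286
  neutral: TP=26, FN=5+9=14 → 26/40 = 0.6500
  positive: TP=37, FN=1+2=3 → 37/40 = 0.9250
Macro-recall = mean = (0.4286 + 0.6500 + 0.9250) / 3 = 0.668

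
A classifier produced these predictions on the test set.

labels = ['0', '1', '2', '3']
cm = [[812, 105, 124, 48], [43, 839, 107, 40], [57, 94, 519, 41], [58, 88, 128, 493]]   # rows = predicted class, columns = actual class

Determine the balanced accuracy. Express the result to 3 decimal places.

Balanced accuracy = mean of per-class recall.
  0: recall = 812/970 = 0.8371
  1: recall = 839/1126 = 0.7451
  2: recall = 519/878 = 0.5911
  3: recall = 493/622 = 0.7926
Mean = (0.8371 + 0.7451 + 0.5911 + 0.7926) / 4 = 0.741

0.741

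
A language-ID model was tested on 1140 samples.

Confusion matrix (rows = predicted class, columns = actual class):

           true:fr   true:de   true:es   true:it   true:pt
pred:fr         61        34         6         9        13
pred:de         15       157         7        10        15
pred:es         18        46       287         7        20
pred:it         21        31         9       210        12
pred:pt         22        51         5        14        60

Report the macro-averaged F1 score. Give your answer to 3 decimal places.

0.626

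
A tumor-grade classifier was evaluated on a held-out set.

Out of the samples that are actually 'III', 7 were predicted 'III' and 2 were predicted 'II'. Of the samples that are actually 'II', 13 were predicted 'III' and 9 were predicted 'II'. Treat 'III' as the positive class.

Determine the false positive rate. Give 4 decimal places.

0.5909

FPR = FP/(FP+TN) = 13/(13+9) = 0.5909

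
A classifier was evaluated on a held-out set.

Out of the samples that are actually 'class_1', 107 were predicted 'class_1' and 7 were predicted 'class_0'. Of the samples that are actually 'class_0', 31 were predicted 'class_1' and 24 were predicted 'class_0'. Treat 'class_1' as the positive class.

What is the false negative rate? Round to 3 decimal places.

FNR = FN/(FN+TP) = 7/(7+107) = 0.061

0.061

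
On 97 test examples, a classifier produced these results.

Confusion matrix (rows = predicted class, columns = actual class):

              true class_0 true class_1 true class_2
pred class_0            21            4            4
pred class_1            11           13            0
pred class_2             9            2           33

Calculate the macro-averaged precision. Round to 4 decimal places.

Per-class precision (TP/(TP+FP)):
  class_0: TP=21, FP=4+4=8 → 21/29 = 0.72414
  class_1: TP=13, FP=11+0=11 → 13/24 = 0.54167
  class_2: TP=33, FP=9+2=11 → 33/44 = 0.75000
Macro-precision = mean = (0.72414 + 0.54167 + 0.75000) / 3 = 0.6719

0.6719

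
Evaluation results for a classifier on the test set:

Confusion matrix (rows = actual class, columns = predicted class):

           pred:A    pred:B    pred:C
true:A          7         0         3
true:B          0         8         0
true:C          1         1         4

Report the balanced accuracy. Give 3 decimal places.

0.789

Balanced accuracy = mean of per-class recall.
  A: recall = 7/10 = 0.7000
  B: recall = 8/8 = 1.0000
  C: recall = 4/6 = 0.6667
Mean = (0.7000 + 1.0000 + 0.6667) / 3 = 0.789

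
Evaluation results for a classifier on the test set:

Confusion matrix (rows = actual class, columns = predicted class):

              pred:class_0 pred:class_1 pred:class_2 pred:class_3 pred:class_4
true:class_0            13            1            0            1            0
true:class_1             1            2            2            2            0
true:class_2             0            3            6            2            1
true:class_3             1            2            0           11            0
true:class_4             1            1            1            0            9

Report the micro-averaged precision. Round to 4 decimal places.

Micro-averaging pools counts across classes: ΣTP=41, ΣFP=19, ΣFN=19.
Micro-precision = TP/(TP+FP) on pooled counts = 0.6833 (equals overall accuracy in single-label multiclass).

0.6833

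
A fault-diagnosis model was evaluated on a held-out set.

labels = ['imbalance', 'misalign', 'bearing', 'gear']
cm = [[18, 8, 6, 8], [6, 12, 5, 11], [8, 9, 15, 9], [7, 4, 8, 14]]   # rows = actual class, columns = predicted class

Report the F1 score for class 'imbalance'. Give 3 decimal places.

Take TP from the diagonal, FP from the rest of the 'imbalance' prediction marginal, FN from the rest of the 'imbalance' actual marginal.
F1 score = 2·TP/(2·TP+FP+FN).
imbalance: TP=18, FP=6+8+7=21, FN=8+6+8=22 → 36/79 = 0.4557

0.456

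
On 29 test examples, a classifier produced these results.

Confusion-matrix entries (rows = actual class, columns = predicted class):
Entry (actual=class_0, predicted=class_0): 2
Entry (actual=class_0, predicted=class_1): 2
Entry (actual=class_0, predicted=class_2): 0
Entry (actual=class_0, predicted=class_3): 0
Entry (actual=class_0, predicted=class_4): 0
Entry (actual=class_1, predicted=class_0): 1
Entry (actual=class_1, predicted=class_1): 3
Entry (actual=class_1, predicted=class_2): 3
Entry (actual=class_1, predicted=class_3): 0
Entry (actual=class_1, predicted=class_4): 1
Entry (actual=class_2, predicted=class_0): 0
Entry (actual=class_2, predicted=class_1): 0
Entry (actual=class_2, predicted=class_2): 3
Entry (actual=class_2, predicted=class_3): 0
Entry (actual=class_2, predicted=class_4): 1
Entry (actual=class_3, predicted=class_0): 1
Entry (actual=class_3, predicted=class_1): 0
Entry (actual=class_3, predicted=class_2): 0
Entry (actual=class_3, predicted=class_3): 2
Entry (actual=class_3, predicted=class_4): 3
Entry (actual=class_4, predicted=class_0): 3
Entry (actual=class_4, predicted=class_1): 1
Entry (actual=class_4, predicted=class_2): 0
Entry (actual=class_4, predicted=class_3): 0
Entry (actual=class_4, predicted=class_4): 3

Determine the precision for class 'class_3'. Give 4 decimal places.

1.0000

Treat 'class_3' as positive and all other classes as negative.
precision = TP/(TP+FP).
class_3: TP=2, FP=0+0+0+0=0 → 2/2 = 1.00000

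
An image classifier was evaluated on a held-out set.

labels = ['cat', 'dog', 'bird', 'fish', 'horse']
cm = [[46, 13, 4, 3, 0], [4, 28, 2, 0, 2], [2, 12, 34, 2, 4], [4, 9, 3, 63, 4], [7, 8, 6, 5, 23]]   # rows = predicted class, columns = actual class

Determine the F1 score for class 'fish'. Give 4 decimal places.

F1 score = 2·TP/(2·TP+FP+FN).
fish: TP=63, FP=4+9+3+4=20, FN=3+0+2+5=10 → 126/156 = 0.80769

0.8077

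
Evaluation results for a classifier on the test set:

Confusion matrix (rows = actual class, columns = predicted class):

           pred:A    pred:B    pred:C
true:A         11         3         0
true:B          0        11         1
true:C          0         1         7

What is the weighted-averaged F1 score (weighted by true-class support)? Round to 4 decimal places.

0.8558

Per-class F1 score (2·TP/(2·TP+FP+FN)):
  A: TP=11, FP=0+0=0, FN=3+0=3 → 22/25 = 0.88000
  B: TP=11, FP=3+1=4, FN=0+1=1 → 22/27 = 0.81481
  C: TP=7, FP=0+1=1, FN=0+1=1 → 14/16 = 0.87500
Weighted-F1 score = Σ (supportᵢ/N)·F1 scoreᵢ with N=34: (14/34)·0.88000 + (12/34)·0.81481 + (8/34)·0.87500 = 0.8558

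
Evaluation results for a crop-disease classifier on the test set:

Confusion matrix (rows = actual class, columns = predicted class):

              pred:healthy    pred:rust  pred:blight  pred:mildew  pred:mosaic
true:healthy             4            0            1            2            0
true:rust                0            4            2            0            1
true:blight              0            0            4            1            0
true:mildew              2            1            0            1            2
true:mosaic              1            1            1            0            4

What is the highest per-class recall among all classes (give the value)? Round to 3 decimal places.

Per-class recall (TP/(TP+FN)):
  healthy: TP=4, FN=0+1+2+0=3 → 4/7 = 0.5714
  rust: TP=4, FN=0+2+0+1=3 → 4/7 = 0.5714
  blight: TP=4, FN=0+0+1+0=1 → 4/5 = 0.8000
  mildew: TP=1, FN=2+1+0+2=5 → 1/6 = 0.1667
  mosaic: TP=4, FN=1+1+1+0=3 → 4/7 = 0.5714
Highest is class 'blight' with recall = 0.800.

0.800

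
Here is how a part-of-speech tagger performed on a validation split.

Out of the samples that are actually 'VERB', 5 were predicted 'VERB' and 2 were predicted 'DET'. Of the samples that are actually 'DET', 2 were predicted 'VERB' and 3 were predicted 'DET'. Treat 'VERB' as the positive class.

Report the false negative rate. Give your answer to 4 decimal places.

FNR = FN/(FN+TP) = 2/(2+5) = 0.2857

0.2857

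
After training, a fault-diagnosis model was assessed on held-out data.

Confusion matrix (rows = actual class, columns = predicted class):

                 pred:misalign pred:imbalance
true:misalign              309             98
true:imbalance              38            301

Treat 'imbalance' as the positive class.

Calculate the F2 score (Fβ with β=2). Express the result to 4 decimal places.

0.8575

Fβ = (1+β²)·TP / ((1+β²)·TP + β²·FN + FP), with β²=4
= 5·301 / (5·301 + 4·38 + 98) = 0.8575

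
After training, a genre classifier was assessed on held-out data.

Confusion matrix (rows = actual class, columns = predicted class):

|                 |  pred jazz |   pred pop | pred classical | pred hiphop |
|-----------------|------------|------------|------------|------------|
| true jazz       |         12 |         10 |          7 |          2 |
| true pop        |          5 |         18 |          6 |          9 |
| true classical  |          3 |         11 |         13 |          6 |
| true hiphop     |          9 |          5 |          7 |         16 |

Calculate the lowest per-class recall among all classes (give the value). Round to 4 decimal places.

0.3871

Per-class recall (TP/(TP+FN)):
  jazz: TP=12, FN=10+7+2=19 → 12/31 = 0.38710
  pop: TP=18, FN=5+6+9=20 → 18/38 = 0.47368
  classical: TP=13, FN=3+11+6=20 → 13/33 = 0.39394
  hiphop: TP=16, FN=9+5+7=21 → 16/37 = 0.43243
Lowest is class 'jazz' with recall = 0.3871.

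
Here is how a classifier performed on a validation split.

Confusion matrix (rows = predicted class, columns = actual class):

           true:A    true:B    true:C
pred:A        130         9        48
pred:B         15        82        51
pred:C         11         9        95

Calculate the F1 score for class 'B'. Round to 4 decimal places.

0.6613

Take TP from the diagonal, FP from the rest of the 'B' prediction marginal, FN from the rest of the 'B' actual marginal.
F1 score = 2·TP/(2·TP+FP+FN).
B: TP=82, FP=15+51=66, FN=9+9=18 → 164/248 = 0.66129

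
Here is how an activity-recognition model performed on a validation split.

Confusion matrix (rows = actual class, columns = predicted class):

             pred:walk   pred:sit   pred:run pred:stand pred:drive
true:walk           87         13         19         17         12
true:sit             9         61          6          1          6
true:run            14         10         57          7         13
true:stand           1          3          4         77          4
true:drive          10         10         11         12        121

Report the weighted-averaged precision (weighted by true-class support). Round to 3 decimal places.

0.693

Per-class precision (TP/(TP+FP)):
  walk: TP=87, FP=9+14+1+10=34 → 87/121 = 0.7190
  sit: TP=61, FP=13+10+3+10=36 → 61/97 = 0.6289
  run: TP=57, FP=19+6+4+11=40 → 57/97 = 0.5876
  stand: TP=77, FP=17+1+7+12=37 → 77/114 = 0.6754
  drive: TP=121, FP=12+6+13+4=35 → 121/156 = 0.7756
Weighted-precision = Σ (supportᵢ/N)·precisionᵢ with N=585: (148/585)·0.7190 + (83/585)·0.6289 + (101/585)·0.5876 + (89/585)·0.6754 + (164/585)·0.7756 = 0.693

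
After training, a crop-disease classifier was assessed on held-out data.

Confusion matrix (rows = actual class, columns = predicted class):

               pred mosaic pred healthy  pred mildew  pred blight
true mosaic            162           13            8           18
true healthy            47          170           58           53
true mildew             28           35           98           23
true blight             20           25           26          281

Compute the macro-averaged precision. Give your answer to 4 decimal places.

0.6488

Per-class precision (TP/(TP+FP)):
  mosaic: TP=162, FP=47+28+20=95 → 162/257 = 0.63035
  healthy: TP=170, FP=13+35+25=73 → 170/243 = 0.69959
  mildew: TP=98, FP=8+58+26=92 → 98/190 = 0.51579
  blight: TP=281, FP=18+53+23=94 → 281/375 = 0.74933
Macro-precision = mean = (0.63035 + 0.69959 + 0.51579 + 0.74933) / 4 = 0.6488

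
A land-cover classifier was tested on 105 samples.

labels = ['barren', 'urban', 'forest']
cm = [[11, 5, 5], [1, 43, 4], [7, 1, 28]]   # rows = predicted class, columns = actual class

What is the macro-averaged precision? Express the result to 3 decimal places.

0.732

Per-class precision (TP/(TP+FP)):
  barren: TP=11, FP=5+5=10 → 11/21 = 0.5238
  urban: TP=43, FP=1+4=5 → 43/48 = 0.8958
  forest: TP=28, FP=7+1=8 → 28/36 = 0.7778
Macro-precision = mean = (0.5238 + 0.8958 + 0.7778) / 3 = 0.732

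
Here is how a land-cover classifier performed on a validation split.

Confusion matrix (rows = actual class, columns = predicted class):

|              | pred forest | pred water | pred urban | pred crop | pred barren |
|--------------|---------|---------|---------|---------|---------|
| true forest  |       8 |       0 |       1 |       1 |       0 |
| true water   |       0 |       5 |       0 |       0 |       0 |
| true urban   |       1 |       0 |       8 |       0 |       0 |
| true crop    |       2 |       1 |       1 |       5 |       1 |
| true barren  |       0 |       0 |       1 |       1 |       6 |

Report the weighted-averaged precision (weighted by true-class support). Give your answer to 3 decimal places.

Per-class precision (TP/(TP+FP)):
  forest: TP=8, FP=0+1+2+0=3 → 8/11 = 0.7273
  water: TP=5, FP=0+0+1+0=1 → 5/6 = 0.8333
  urban: TP=8, FP=1+0+1+1=3 → 8/11 = 0.7273
  crop: TP=5, FP=1+0+0+1=2 → 5/7 = 0.7143
  barren: TP=6, FP=0+0+0+1=1 → 6/7 = 0.8571
Weighted-precision = Σ (supportᵢ/N)·precisionᵢ with N=42: (10/42)·0.7273 + (5/42)·0.8333 + (9/42)·0.7273 + (10/42)·0.7143 + (8/42)·0.8571 = 0.762

0.762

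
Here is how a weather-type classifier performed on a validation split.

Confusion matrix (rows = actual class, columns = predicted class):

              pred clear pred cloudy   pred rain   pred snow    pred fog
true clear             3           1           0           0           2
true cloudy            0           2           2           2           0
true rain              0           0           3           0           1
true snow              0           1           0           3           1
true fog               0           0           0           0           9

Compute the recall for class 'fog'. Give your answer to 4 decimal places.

1.0000

One-vs-rest for 'fog': TP = diagonal; FP = other classes predicted 'fog'; FN = 'fog' predicted as other.
recall = TP/(TP+FN).
fog: TP=9, FN=0+0+0+0=0 → 9/9 = 1.00000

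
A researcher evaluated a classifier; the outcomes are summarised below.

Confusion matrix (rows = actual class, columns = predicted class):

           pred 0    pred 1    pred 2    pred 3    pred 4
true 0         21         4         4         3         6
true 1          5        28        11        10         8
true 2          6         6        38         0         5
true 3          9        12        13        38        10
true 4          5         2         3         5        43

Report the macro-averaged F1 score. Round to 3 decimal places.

0.563

Per-class F1 score (2·TP/(2·TP+FP+FN)):
  0: TP=21, FP=5+6+9+5=25, FN=4+4+3+6=17 → 42/84 = 0.5000
  1: TP=28, FP=4+6+12+2=24, FN=5+11+10+8=34 → 56/114 = 0.4912
  2: TP=38, FP=4+11+13+3=31, FN=6+6+0+5=17 → 76/124 = 0.6129
  3: TP=38, FP=3+10+0+5=18, FN=9+12+13+10=44 → 76/138 = 0.5507
  4: TP=43, FP=6+8+5+10=29, FN=5+2+3+5=15 → 86/130 = 0.6615
Macro-F1 score = mean = (0.5000 + 0.4912 + 0.6129 + 0.5507 + 0.6615) / 5 = 0.563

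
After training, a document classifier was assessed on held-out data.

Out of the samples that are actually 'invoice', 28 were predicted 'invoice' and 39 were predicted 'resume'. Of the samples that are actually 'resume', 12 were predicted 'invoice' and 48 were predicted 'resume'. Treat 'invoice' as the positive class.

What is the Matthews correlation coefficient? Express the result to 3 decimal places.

0.234

MCC = (TP·TN − FP·FN) / √((TP+FP)(TP+FN)(TN+FP)(TN+FN))
Numerator = 28·48 − 12·39 = 876
Denominator = √(40·67·60·87) = √13989600 = 3740.2674
MCC = 876 / 3740.2674 = 0.234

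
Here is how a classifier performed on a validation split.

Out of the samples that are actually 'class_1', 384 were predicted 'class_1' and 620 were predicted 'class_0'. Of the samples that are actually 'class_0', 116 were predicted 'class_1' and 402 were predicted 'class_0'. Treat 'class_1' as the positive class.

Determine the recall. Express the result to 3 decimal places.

0.382

Recall = TP/(TP+FN) = 384/(384+620) = 384/1004 = 0.382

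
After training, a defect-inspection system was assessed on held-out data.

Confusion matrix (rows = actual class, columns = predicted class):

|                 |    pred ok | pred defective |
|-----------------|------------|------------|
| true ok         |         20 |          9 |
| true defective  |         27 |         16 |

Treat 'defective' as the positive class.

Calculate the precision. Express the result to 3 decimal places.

Precision = TP/(TP+FP) = 16/(16+9) = 16/25 = 0.640

0.640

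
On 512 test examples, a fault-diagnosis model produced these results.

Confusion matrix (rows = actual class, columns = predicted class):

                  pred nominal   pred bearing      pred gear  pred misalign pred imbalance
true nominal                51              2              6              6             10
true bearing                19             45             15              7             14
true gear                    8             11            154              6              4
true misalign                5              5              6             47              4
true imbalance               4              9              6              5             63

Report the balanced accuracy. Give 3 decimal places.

0.679

Balanced accuracy = mean of per-class recall.
  nominal: recall = 51/75 = 0.6800
  bearing: recall = 45/100 = 0.4500
  gear: recall = 154/183 = 0.8415
  misalign: recall = 47/67 = 0.7015
  imbalance: recall = 63/87 = 0.7241
Mean = (0.6800 + 0.4500 + 0.8415 + 0.7015 + 0.7241) / 5 = 0.679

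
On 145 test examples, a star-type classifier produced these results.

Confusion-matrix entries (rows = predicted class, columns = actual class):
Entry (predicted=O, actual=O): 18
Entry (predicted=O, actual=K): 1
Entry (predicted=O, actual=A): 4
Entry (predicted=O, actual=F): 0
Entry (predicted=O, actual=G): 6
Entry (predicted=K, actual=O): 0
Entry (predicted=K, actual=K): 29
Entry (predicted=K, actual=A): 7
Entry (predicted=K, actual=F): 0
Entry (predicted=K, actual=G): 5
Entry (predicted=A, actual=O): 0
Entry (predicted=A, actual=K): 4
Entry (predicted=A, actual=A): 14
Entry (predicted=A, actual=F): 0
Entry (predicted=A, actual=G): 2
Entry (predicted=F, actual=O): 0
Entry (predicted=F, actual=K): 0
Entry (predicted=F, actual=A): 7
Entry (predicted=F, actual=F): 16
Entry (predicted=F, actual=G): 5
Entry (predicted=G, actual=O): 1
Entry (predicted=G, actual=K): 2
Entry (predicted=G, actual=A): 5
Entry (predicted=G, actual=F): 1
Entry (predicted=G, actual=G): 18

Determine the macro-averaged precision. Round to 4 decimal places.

0.6532

Per-class precision (TP/(TP+FP)):
  O: TP=18, FP=1+4+0+6=11 → 18/29 = 0.62069
  K: TP=29, FP=0+7+0+5=12 → 29/41 = 0.70732
  A: TP=14, FP=0+4+0+2=6 → 14/20 = 0.70000
  F: TP=16, FP=0+0+7+5=12 → 16/28 = 0.57143
  G: TP=18, FP=1+2+5+1=9 → 18/27 = 0.66667
Macro-precision = mean = (0.62069 + 0.70732 + 0.70000 + 0.57143 + 0.66667) / 5 = 0.6532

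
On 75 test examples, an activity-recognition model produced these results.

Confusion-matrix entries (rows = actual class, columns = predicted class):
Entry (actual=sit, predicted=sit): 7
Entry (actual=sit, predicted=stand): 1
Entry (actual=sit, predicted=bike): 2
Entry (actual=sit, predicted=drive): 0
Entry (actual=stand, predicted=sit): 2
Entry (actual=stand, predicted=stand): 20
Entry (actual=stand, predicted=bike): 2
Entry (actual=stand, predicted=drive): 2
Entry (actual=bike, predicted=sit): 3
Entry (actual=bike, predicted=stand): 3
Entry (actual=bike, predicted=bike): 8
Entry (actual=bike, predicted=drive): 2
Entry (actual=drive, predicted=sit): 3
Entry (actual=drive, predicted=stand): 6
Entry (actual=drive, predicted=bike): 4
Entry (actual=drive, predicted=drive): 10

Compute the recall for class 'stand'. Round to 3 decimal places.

0.769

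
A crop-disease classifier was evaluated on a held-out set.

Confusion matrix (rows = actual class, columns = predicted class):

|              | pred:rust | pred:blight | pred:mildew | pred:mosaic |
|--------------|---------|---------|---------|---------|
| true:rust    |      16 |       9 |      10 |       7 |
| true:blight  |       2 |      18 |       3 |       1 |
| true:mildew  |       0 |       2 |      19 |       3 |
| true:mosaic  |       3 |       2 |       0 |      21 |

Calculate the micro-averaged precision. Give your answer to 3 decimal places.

0.638

Micro-averaging pools counts across classes: ΣTP=74, ΣFP=42, ΣFN=42.
Micro-precision = TP/(TP+FP) on pooled counts = 0.638 (equals overall accuracy in single-label multiclass).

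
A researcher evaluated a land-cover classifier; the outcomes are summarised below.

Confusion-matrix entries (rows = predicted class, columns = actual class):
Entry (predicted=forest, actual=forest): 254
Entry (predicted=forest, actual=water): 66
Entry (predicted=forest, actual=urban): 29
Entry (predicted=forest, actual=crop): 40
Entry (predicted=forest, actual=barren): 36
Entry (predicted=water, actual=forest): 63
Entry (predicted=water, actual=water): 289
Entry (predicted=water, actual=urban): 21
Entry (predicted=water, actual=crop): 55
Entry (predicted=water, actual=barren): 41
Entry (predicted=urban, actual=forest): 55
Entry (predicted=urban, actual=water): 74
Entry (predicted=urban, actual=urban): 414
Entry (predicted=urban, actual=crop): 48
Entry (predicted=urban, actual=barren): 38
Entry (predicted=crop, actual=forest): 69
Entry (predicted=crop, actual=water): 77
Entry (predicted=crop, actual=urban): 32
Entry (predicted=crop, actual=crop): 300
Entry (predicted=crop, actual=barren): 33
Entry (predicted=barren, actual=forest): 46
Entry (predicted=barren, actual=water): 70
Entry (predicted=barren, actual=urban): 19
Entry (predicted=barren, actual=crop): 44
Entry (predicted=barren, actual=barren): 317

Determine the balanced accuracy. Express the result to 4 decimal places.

Balanced accuracy = mean of per-class recall.
  forest: recall = 254/487 = 0.52156
  water: recall = 289/576 = 0.50174
  urban: recall = 414/515 = 0.80388
  crop: recall = 300/487 = 0.61602
  barren: recall = 317/465 = 0.68172
Mean = (0.52156 + 0.50174 + 0.80388 + 0.61602 + 0.68172) / 5 = 0.6250

0.6250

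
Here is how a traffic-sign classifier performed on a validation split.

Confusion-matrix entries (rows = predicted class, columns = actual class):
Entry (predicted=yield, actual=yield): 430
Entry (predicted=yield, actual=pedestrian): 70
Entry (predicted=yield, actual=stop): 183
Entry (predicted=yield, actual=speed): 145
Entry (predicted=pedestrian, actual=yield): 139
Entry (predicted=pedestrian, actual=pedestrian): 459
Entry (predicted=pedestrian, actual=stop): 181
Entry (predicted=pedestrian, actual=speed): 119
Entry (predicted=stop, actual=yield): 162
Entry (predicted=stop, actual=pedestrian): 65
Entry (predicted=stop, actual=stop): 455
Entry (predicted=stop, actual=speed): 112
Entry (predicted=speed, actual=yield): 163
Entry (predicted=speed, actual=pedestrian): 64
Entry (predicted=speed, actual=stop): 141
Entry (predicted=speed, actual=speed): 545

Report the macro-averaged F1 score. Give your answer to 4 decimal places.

0.5506

Per-class F1 score (2·TP/(2·TP+FP+FN)):
  yield: TP=430, FP=70+183+145=398, FN=139+162+163=464 → 860/1722 = 0.49942
  pedestrian: TP=459, FP=139+181+119=439, FN=70+65+64=199 → 918/1556 = 0.58997
  stop: TP=455, FP=162+65+112=339, FN=183+181+141=505 → 910/1754 = 0.51881
  speed: TP=545, FP=163+64+141=368, FN=145+119+112=376 → 1090/1834 = 0.59433
Macro-F1 score = mean = (0.49942 + 0.58997 + 0.51881 + 0.59433) / 4 = 0.5506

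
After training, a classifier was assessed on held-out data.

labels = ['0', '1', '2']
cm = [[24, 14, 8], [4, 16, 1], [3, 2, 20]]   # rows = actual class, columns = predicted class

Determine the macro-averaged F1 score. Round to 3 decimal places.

0.656

Per-class F1 score (2·TP/(2·TP+FP+FN)):
  0: TP=24, FP=4+3=7, FN=14+8=22 → 48/77 = 0.6234
  1: TP=16, FP=14+2=16, FN=4+1=5 → 32/53 = 0.6038
  2: TP=20, FP=8+1=9, FN=3+2=5 → 40/54 = 0.7407
Macro-F1 score = mean = (0.6234 + 0.6038 + 0.7407) / 3 = 0.656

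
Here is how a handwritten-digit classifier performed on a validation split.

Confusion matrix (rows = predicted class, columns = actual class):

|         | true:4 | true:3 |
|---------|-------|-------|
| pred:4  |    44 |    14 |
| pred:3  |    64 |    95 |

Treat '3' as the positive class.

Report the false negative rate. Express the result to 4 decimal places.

FNR = FN/(FN+TP) = 14/(14+95) = 0.1284

0.1284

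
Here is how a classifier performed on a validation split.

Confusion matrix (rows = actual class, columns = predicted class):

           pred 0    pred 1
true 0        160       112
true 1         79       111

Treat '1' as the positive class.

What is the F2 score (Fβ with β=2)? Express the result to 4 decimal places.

0.5646

Fβ = (1+β²)·TP / ((1+β²)·TP + β²·FN + FP), with β²=4
= 5·111 / (5·111 + 4·79 + 112) = 0.5646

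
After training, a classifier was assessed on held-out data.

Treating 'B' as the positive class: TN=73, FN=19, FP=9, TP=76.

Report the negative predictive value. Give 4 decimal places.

NPV = TN/(TN+FN) = 73/(73+19) = 0.7935

0.7935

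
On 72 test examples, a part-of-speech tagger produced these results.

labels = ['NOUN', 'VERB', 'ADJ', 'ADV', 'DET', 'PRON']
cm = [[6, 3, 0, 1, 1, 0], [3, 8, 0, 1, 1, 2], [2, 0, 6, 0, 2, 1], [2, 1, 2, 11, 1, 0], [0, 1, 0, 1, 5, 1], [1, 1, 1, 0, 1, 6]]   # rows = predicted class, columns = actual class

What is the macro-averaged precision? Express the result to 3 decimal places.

0.583

Per-class precision (TP/(TP+FP)):
  NOUN: TP=6, FP=3+0+1+1+0=5 → 6/11 = 0.5455
  VERB: TP=8, FP=3+0+1+1+2=7 → 8/15 = 0.5333
  ADJ: TP=6, FP=2+0+0+2+1=5 → 6/11 = 0.5455
  ADV: TP=11, FP=2+1+2+1+0=6 → 11/17 = 0.6471
  DET: TP=5, FP=0+1+0+1+1=3 → 5/8 = 0.6250
  PRON: TP=6, FP=1+1+1+0+1=4 → 6/10 = 0.6000
Macro-precision = mean = (0.5455 + 0.5333 + 0.5455 + 0.6471 + 0.6250 + 0.6000) / 6 = 0.583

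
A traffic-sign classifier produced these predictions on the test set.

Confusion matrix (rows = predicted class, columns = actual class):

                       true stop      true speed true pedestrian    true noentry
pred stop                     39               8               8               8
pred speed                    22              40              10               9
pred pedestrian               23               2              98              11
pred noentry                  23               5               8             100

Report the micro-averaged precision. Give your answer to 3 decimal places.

0.669

Micro-averaging pools counts across classes: ΣTP=277, ΣFP=137, ΣFN=137.
Micro-precision = TP/(TP+FP) on pooled counts = 0.669 (equals overall accuracy in single-label multiclass).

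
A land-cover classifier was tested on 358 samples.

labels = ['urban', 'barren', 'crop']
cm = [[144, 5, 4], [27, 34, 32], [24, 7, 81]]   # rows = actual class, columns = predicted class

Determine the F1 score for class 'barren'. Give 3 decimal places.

One-vs-rest for 'barren': TP = diagonal; FP = other classes predicted 'barren'; FN = 'barren' predicted as other.
F1 score = 2·TP/(2·TP+FP+FN).
barren: TP=34, FP=5+7=12, FN=27+32=59 → 68/139 = 0.4892

0.489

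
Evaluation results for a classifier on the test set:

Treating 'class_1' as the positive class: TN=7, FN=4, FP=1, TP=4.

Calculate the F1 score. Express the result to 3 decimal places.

0.615

Precision = TP/(TP+FP) = 4/5 = 0.8000
Recall = TP/(TP+FN) = 4/8 = 0.5000
F1 = 2·TP/(2·TP+FP+FN) = 8/13 = 0.615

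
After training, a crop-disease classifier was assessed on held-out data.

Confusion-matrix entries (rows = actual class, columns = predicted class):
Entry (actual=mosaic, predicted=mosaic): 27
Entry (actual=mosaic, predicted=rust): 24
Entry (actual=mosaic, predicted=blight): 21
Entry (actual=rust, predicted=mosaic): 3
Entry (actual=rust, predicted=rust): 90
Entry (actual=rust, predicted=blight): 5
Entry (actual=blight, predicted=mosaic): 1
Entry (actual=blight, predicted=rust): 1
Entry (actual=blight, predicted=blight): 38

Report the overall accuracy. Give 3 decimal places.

0.738

Accuracy = trace / total = (27+90+38=155) / 210 = 155/210 = 0.738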